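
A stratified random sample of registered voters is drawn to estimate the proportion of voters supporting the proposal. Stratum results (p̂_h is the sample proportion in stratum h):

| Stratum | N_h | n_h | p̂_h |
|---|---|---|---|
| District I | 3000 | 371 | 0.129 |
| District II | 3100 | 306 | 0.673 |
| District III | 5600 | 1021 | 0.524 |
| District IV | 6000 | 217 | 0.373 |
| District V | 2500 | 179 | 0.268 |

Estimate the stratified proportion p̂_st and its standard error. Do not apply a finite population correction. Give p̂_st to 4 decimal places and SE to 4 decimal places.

N = 20200; stratum weights W_h = N_h/N.
p̂_st = Σ W_h p̂_h = (3000·0.129 + 3100·0.673 + 5600·0.524 + 6000·0.373 + 2500·0.268)/20200 = 0.41167
V̂(p̂_st) = Σ W_h² p̂_h(1−p̂_h)/(n_h−1):
  stratum District I: (3000/20200)²·0.129·0.871/370 = 6.69801e-06
  stratum District II: (3100/20200)²·0.673·0.327/305 = 1.69935e-05
  stratum District III: (5600/20200)²·0.524·0.476/1020 = 1.87937e-05
  stratum District IV: (6000/20200)²·0.373·0.627/216 = 9.55262e-05
  stratum District V: (2500/20200)²·0.268·0.732/178 = 1.68812e-05
V̂(p̂_st) = 0.000154893; SE = √V̂ = 0.0124456

p̂_st ≈ 0.4117, SE ≈ 0.0124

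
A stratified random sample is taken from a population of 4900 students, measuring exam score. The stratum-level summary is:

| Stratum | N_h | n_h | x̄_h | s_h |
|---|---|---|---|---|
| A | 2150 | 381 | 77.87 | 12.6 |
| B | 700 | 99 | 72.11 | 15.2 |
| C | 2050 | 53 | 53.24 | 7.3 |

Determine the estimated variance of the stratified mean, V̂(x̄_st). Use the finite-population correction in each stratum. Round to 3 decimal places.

V̂(x̄_st) ≈ 0.278

V̂(x̄_st) = Σ W_h² (1 − n_h/N_h) s_h²/n_h, with W_h = N_h/N and N = 4900:
  stratum A: (2150/4900)²·(1 − 381/2150)·12.6²/381 = 0.066007
  stratum B: (700/4900)²·(1 − 99/700)·15.2²/99 = 0.0408914
  stratum C: (2050/4900)²·(1 − 53/2050)·7.3²/53 = 0.171439
V̂(x̄_st) = 0.278337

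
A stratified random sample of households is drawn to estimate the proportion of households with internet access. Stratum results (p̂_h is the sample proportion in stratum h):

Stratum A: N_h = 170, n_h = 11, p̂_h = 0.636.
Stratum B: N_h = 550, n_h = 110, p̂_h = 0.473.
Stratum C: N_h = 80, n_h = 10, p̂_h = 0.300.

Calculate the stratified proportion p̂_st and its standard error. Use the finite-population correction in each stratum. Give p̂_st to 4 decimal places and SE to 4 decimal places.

N = 800; stratum weights W_h = N_h/N.
p̂_st = Σ W_h p̂_h = (170·0.636 + 550·0.473 + 80·0.300)/800 = 0.49034
V̂(p̂_st) = Σ W_h² (1 − n_h/N_h) p̂_h(1−p̂_h)/(n_h−1):
  stratum A: (170/800)²·(1 − 11/170)·0.636·0.364/10 = 0.000977743
  stratum B: (550/800)²·(1 − 110/550)·0.473·0.527/109 = 0.00086473
  stratum C: (80/800)²·(1 − 10/80)·0.300·0.700/9 = 0.000204167
V̂(p̂_st) = 0.00204664; SE = √V̂ = 0.0452398

p̂_st ≈ 0.4903, SE ≈ 0.0452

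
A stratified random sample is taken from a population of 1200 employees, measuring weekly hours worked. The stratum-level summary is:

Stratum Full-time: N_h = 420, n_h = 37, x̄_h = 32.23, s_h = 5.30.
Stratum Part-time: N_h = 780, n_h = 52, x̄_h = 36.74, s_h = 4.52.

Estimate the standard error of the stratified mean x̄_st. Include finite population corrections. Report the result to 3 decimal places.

SE(x̄_st) ≈ 0.490

V̂(x̄_st) = Σ W_h² (1 − n_h/N_h) s_h²/n_h, with W_h = N_h/N and N = 1200:
  stratum Full-time: (420/1200)²·(1 − 37/420)·5.30²/37 = 0.0848078
  stratum Part-time: (780/1200)²·(1 − 52/780)·4.52²/52 = 0.154931
V̂(x̄_st) = 0.239738
SE(x̄_st) = √0.239738 = 0.489631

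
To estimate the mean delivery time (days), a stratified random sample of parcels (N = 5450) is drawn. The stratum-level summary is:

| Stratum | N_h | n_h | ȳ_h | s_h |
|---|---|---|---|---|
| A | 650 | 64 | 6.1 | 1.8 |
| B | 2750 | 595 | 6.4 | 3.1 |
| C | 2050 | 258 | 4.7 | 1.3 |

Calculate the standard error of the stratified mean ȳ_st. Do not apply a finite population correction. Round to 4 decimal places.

SE(ȳ_st) ≈ 0.0759

V̂(ȳ_st) = Σ W_h² s_h²/n_h, with W_h = N_h/N and N = 5450:
  stratum A: (650/5450)²·1.8²/64 = 0.00072011
  stratum B: (2750/5450)²·3.1²/595 = 0.00411224
  stratum C: (2050/5450)²·1.3²/258 = 0.000926791
V̂(ȳ_st) = 0.00575914
SE(ȳ_st) = √0.00575914 = 0.075889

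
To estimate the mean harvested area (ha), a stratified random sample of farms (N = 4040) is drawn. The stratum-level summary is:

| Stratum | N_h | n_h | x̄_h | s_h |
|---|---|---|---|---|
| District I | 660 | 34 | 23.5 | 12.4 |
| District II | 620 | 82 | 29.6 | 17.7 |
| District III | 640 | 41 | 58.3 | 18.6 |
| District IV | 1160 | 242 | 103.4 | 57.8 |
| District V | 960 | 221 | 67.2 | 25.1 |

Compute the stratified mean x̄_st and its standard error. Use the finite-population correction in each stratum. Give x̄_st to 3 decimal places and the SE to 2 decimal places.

x̄_st = Σ W_h x̄_h = (660·23.5 + 620·29.6 + 640·58.3 + 1160·103.4 + 960·67.2)/4040 = 63.27475
V̂(x̄_st) = Σ W_h² (1 − n_h/N_h) s_h²/n_h, with W_h = N_h/N and N = 4040:
  stratum District I: (660/4040)²·(1 − 34/660)·12.4²/34 = 0.114477
  stratum District II: (620/4040)²·(1 − 82/620)·17.7²/82 = 0.0780807
  stratum District III: (640/4040)²·(1 − 41/640)·18.6²/41 = 0.198192
  stratum District IV: (1160/4040)²·(1 − 242/1160)·57.8²/242 = 0.900696
  stratum District V: (960/4040)²·(1 − 221/960)·25.1²/221 = 0.123911
V̂(x̄_st) = 1.41536
SE(x̄_st) = √1.41536 = 1.18969

x̄_st ≈ 63.275, SE ≈ 1.19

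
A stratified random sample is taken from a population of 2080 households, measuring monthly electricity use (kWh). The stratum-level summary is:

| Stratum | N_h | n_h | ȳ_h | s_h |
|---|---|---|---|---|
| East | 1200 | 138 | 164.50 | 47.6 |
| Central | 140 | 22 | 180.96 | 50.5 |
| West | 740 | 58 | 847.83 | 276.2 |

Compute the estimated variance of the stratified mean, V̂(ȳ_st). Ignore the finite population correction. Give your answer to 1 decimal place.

V̂(ȳ_st) ≈ 172.5

V̂(ȳ_st) = Σ W_h² s_h²/n_h, with W_h = N_h/N and N = 2080:
  stratum East: (1200/2080)²·47.6²/138 = 5.46475
  stratum Central: (140/2080)²·50.5²/22 = 0.525157
  stratum West: (740/2080)²·276.2²/58 = 166.478
V̂(ȳ_st) = 172.468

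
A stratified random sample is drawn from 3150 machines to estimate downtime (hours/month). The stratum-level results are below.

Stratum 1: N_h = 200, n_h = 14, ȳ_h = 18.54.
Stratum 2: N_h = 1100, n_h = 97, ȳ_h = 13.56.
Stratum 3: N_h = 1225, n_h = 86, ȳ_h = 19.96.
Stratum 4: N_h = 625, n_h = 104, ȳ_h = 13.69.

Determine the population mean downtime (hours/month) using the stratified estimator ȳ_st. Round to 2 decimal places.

ȳ_st ≈ 16.39

N = Σ N_h = 3150. Stratum weights W_h = N_h/N.
ȳ_st = (200·18.54 + 1100·13.56 + 1225·19.96 + 625·13.69) / 3150 = 16.3909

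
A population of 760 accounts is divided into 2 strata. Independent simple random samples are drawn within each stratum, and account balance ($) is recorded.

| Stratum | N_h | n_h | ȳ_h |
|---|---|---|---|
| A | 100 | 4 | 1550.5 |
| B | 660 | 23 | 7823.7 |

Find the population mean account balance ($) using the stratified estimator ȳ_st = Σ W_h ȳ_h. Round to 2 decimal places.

N = Σ N_h = 760. Stratum weights W_h = N_h/N.
ȳ_st = (100·1550.5 + 660·7823.7) / 760 = 6998.2789

ȳ_st ≈ 6998.28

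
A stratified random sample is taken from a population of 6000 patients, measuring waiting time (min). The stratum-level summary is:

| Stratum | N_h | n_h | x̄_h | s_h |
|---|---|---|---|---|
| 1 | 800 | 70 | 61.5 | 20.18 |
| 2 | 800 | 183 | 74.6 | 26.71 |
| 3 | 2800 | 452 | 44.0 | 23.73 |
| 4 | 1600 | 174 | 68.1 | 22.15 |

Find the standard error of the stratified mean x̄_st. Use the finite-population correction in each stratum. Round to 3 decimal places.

SE(x̄_st) ≈ 0.744

V̂(x̄_st) = Σ W_h² (1 − n_h/N_h) s_h²/n_h, with W_h = N_h/N and N = 6000:
  stratum 1: (800/6000)²·(1 − 70/800)·20.18²/70 = 0.0943745
  stratum 2: (800/6000)²·(1 − 183/800)·26.71²/183 = 0.0534527
  stratum 3: (2800/6000)²·(1 − 452/2800)·23.73²/452 = 0.227515
  stratum 4: (1600/6000)²·(1 − 174/1600)·22.15²/174 = 0.178704
V̂(x̄_st) = 0.554047
SE(x̄_st) = √0.554047 = 0.744343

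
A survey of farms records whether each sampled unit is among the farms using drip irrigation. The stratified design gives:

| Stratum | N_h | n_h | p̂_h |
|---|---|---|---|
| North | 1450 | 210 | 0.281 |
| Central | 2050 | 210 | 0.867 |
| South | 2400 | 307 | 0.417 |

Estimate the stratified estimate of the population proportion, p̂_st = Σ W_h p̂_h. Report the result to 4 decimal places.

p̂_st ≈ 0.5399

N = 5900; stratum weights W_h = N_h/N.
p̂_st = Σ W_h p̂_h = (1450·0.281 + 2050·0.867 + 2400·0.417)/5900 = 0.53993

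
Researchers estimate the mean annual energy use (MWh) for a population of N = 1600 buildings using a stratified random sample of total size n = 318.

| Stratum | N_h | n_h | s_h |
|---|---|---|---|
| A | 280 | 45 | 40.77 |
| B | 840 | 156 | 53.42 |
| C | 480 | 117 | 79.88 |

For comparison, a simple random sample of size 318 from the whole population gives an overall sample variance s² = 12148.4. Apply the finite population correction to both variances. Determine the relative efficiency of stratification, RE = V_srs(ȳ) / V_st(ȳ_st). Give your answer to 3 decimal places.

V̂(ȳ_st) = Σ W_h² (1 − n_h/N_h) s_h²/n_h, with W_h = N_h/N and N = 1600:
  stratum A: (280/1600)²·(1 − 45/280)·40.77²/45 = 0.949412
  stratum B: (840/1600)²·(1 − 156/840)·53.42²/156 = 4.10562
  stratum C: (480/1600)²·(1 − 117/480)·79.88²/117 = 3.71192
V_st = 8.76695
V_srs = (1 − 318/1600)·12148.4/318 = 30.6098
Relative efficiency = V_srs / V_st = 30.6098/8.76695 = 3.4915

RE ≈ 3.491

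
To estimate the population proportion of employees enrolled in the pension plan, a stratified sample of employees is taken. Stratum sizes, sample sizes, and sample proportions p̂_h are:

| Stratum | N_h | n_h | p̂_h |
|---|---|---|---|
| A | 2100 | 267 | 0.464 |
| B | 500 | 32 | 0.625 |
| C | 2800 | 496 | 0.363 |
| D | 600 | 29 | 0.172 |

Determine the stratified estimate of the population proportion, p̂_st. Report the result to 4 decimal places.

p̂_st ≈ 0.4011

N = 6000; stratum weights W_h = N_h/N.
p̂_st = Σ W_h p̂_h = (2100·0.464 + 500·0.625 + 2800·0.363 + 600·0.172)/6000 = 0.40108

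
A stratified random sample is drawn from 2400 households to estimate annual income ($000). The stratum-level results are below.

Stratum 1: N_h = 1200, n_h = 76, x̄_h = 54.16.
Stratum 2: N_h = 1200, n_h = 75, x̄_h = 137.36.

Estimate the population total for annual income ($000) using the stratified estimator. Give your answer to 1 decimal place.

τ̂_st = Σ N_h x̄_h = 1200·54.16 + 1200·137.36 = 229824.0

τ̂_st ≈ 229824.0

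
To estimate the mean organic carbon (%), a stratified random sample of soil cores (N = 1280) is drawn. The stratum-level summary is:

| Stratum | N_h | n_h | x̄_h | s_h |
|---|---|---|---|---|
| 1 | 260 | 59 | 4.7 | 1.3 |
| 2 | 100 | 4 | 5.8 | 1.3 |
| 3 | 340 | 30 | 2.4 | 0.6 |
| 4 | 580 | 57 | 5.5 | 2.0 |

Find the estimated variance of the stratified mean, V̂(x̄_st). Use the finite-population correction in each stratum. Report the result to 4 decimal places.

V̂(x̄_st) = Σ W_h² (1 − n_h/N_h) s_h²/n_h, with W_h = N_h/N and N = 1280:
  stratum 1: (260/1280)²·(1 − 59/260)·1.3²/59 = 0.000913659
  stratum 2: (100/1280)²·(1 − 4/100)·1.3²/4 = 0.00247559
  stratum 3: (340/1280)²·(1 − 30/340)·0.6²/30 = 0.000771973
  stratum 4: (580/1280)²·(1 − 57/580)·2.0²/57 = 0.0129926
V̂(x̄_st) = 0.0171538

V̂(x̄_st) ≈ 0.0172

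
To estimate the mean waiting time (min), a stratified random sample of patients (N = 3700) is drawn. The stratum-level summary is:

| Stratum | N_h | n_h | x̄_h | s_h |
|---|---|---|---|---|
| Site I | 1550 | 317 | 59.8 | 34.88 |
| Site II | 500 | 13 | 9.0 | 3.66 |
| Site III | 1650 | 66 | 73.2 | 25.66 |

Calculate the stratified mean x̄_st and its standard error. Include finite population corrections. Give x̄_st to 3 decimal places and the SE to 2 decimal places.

x̄_st = Σ W_h x̄_h = (1550·59.8 + 500·9.0 + 1650·73.2)/3700 = 58.91081
V̂(x̄_st) = Σ W_h² (1 − n_h/N_h) s_h²/n_h, with W_h = N_h/N and N = 3700:
  stratum Site I: (1550/3700)²·(1 − 317/1550)·34.88²/317 = 0.535778
  stratum Site II: (500/3700)²·(1 − 13/500)·3.66²/13 = 0.018328
  stratum Site III: (1650/3700)²·(1 − 66/1650)·25.66²/66 = 1.90461
V̂(x̄_st) = 2.45871
SE(x̄_st) = √2.45871 = 1.56803

x̄_st ≈ 58.911, SE ≈ 1.57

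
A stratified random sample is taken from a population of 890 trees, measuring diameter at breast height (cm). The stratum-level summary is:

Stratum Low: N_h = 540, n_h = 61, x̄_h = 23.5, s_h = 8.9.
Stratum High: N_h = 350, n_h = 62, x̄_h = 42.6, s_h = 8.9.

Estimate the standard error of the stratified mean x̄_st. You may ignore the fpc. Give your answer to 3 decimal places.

SE(x̄_st) ≈ 0.822

V̂(x̄_st) = Σ W_h² s_h²/n_h, with W_h = N_h/N and N = 890:
  stratum Low: (540/890)²·8.9²/61 = 0.478033
  stratum High: (350/890)²·8.9²/62 = 0.197581
V̂(x̄_st) = 0.675613
SE(x̄_st) = √0.675613 = 0.821957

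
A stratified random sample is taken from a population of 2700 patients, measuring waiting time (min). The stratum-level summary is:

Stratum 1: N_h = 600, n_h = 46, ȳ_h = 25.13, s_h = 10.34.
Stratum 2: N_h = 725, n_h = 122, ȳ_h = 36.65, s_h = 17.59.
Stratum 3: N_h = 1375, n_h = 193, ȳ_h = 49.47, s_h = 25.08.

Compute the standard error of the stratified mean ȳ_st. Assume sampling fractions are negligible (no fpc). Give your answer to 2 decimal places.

V̂(ȳ_st) = Σ W_h² s_h²/n_h, with W_h = N_h/N and N = 2700:
  stratum 1: (600/2700)²·10.34²/46 = 0.114778
  stratum 2: (725/2700)²·17.59²/122 = 0.182861
  stratum 3: (1375/2700)²·25.08²/193 = 0.845231
V̂(ȳ_st) = 1.14287
SE(ȳ_st) = √1.14287 = 1.06905

SE(ȳ_st) ≈ 1.07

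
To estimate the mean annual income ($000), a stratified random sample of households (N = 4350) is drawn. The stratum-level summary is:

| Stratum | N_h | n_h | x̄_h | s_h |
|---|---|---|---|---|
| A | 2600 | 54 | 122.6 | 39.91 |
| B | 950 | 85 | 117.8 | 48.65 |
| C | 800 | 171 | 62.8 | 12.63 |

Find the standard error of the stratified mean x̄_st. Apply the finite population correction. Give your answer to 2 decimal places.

V̂(x̄_st) = Σ W_h² (1 − n_h/N_h) s_h²/n_h, with W_h = N_h/N and N = 4350:
  stratum A: (2600/4350)²·(1 − 54/2600)·39.91²/54 = 10.3187
  stratum B: (950/4350)²·(1 − 85/950)·48.65²/85 = 1.20923
  stratum C: (800/4350)²·(1 − 171/800)·12.63²/171 = 0.0248069
V̂(x̄_st) = 11.5527
SE(x̄_st) = √11.5527 = 3.39892

SE(x̄_st) ≈ 3.40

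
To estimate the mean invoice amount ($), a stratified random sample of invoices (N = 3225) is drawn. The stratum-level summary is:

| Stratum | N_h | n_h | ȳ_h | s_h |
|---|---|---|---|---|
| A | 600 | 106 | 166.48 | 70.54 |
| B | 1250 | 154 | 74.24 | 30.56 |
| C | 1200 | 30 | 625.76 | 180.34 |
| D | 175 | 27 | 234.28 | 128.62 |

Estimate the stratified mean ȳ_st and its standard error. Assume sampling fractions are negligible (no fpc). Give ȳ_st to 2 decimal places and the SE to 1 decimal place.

ȳ_st = Σ W_h ȳ_h = (600·166.48 + 1250·74.24 + 1200·625.76 + 175·234.28)/3225 = 305.30202
V̂(ȳ_st) = Σ W_h² s_h²/n_h, with W_h = N_h/N and N = 3225:
  stratum A: (600/3225)²·70.54²/106 = 1.62483
  stratum B: (1250/3225)²·30.56²/154 = 0.911059
  stratum C: (1200/3225)²·180.34²/30 = 150.095
  stratum D: (175/3225)²·128.62²/27 = 1.80414
V̂(ȳ_st) = 154.435
SE(ȳ_st) = √154.435 = 12.4272

ȳ_st ≈ 305.30, SE ≈ 12.4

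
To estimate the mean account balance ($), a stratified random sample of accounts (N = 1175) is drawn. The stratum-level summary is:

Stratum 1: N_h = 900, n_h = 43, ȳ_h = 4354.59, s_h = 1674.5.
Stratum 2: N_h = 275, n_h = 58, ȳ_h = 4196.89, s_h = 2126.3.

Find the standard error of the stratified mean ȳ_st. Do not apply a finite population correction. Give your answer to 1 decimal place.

V̂(ȳ_st) = Σ W_h² s_h²/n_h, with W_h = N_h/N and N = 1175:
  stratum 1: (900/1175)²·1674.5²/43 = 38257
  stratum 2: (275/1175)²·2126.3²/58 = 4269.83
V̂(ȳ_st) = 42526.9
SE(ȳ_st) = √42526.9 = 206.22

SE(ȳ_st) ≈ 206.2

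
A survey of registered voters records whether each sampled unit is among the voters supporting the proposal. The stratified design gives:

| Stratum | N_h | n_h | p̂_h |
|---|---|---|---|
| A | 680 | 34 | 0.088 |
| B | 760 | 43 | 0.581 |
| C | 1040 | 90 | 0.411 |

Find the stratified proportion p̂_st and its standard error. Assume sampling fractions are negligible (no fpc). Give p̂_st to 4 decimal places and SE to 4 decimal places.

p̂_st ≈ 0.3745, SE ≈ 0.0347

N = 2480; stratum weights W_h = N_h/N.
p̂_st = Σ W_h p̂_h = (680·0.088 + 760·0.581 + 1040·0.411)/2480 = 0.37453
V̂(p̂_st) = Σ W_h² p̂_h(1−p̂_h)/(n_h−1):
  stratum A: (680/2480)²·0.088·0.912/33 = 0.000182843
  stratum B: (760/2480)²·0.581·0.419/42 = 0.000544333
  stratum C: (1040/2480)²·0.411·0.589/89 = 0.000478333
V̂(p̂_st) = 0.00120551; SE = √V̂ = 0.0347204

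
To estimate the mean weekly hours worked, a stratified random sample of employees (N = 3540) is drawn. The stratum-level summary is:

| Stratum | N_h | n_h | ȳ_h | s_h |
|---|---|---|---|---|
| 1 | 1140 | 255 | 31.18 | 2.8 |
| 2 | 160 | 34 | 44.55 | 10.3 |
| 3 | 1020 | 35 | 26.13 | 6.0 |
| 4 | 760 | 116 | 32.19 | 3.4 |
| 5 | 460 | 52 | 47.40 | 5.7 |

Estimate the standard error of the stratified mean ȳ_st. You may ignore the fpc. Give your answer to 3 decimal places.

V̂(ȳ_st) = Σ W_h² s_h²/n_h, with W_h = N_h/N and N = 3540:
  stratum 1: (1140/3540)²·2.8²/255 = 0.00318845
  stratum 2: (160/3540)²·10.3²/34 = 0.00637425
  stratum 3: (1020/3540)²·6.0²/35 = 0.0853942
  stratum 4: (760/3540)²·3.4²/116 = 0.00459325
  stratum 5: (460/3540)²·5.7²/52 = 0.0105501
V̂(ȳ_st) = 0.1101
SE(ȳ_st) = √0.1101 = 0.331814

SE(ȳ_st) ≈ 0.332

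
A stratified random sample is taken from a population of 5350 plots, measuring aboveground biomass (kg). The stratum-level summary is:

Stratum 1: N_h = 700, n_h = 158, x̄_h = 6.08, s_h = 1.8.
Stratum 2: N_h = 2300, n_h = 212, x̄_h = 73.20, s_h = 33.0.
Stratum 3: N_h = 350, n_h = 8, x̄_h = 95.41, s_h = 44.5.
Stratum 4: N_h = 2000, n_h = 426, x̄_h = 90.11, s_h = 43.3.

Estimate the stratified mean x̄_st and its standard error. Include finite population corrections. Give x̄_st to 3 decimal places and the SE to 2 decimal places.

x̄_st ≈ 72.192, SE ≈ 1.54

x̄_st = Σ W_h x̄_h = (700·6.08 + 2300·73.20 + 350·95.41 + 2000·90.11)/5350 = 72.19243
V̂(x̄_st) = Σ W_h² (1 − n_h/N_h) s_h²/n_h, with W_h = N_h/N and N = 5350:
  stratum 1: (700/5350)²·(1 − 158/700)·1.8²/158 = 0.000271818
  stratum 2: (2300/5350)²·(1 − 212/2300)·33.0²/212 = 0.861872
  stratum 3: (350/5350)²·(1 − 8/350)·44.5²/8 = 1.03518
  stratum 4: (2000/5350)²·(1 − 426/2000)·43.3²/426 = 0.484053
V̂(x̄_st) = 2.38138
SE(x̄_st) = √2.38138 = 1.54317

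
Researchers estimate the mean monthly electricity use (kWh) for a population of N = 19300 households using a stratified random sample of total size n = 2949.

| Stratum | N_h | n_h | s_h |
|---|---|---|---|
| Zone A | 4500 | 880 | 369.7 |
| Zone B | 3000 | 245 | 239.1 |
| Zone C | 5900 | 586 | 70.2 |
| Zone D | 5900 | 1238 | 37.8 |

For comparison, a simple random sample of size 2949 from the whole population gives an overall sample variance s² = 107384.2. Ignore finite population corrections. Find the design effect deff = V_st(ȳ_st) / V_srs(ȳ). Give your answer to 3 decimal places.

V̂(ȳ_st) = Σ W_h² s_h²/n_h, with W_h = N_h/N and N = 19300:
  stratum Zone A: (4500/19300)²·369.7²/880 = 8.44358
  stratum Zone B: (3000/19300)²·239.1²/245 = 5.63795
  stratum Zone C: (5900/19300)²·70.2²/586 = 0.785898
  stratum Zone D: (5900/19300)²·37.8²/1238 = 0.107858
V_st = 14.9753
V_srs = s²/n = 107384.2/2949 = 36.4138
deff = V_st / V_srs = 14.9753/36.4138 = 0.4113

deff ≈ 0.411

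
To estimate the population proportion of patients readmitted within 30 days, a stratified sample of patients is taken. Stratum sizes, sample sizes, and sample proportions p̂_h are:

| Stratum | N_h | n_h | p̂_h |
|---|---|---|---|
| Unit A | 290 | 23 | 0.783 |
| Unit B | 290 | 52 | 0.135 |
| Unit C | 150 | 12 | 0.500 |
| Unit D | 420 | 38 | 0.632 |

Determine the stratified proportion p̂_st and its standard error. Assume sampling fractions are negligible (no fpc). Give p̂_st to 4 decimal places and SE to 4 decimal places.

N = 1150; stratum weights W_h = N_h/N.
p̂_st = Σ W_h p̂_h = (290·0.783 + 290·0.135 + 150·0.500 + 420·0.632)/1150 = 0.52753
V̂(p̂_st) = Σ W_h² p̂_h(1−p̂_h)/(n_h−1):
  stratum Unit A: (290/1150)²·0.783·0.217/22 = 0.000491133
  stratum Unit B: (290/1150)²·0.135·0.865/51 = 0.000145606
  stratum Unit C: (150/1150)²·0.500·0.500/11 = 0.000386664
  stratum Unit D: (420/1150)²·0.632·0.368/37 = 0.000838429
V̂(p̂_st) = 0.00186183; SE = √V̂ = 0.043149

p̂_st ≈ 0.5275, SE ≈ 0.0431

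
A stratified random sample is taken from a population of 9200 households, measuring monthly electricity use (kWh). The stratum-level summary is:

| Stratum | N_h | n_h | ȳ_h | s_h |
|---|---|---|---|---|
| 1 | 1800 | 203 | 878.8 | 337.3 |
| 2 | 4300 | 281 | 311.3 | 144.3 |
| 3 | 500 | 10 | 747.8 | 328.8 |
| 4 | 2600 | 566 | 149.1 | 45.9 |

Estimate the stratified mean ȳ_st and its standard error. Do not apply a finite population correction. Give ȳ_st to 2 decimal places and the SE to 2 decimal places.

ȳ_st = Σ W_h ȳ_h = (1800·878.8 + 4300·311.3 + 500·747.8 + 2600·149.1)/9200 = 400.21630
V̂(ȳ_st) = Σ W_h² s_h²/n_h, with W_h = N_h/N and N = 9200:
  stratum 1: (1800/9200)²·337.3²/203 = 21.4539
  stratum 2: (4300/9200)²·144.3²/281 = 16.1878
  stratum 3: (500/9200)²·328.8²/10 = 31.9321
  stratum 4: (2600/9200)²·45.9²/566 = 0.29729
V̂(ȳ_st) = 69.8711
SE(ȳ_st) = √69.8711 = 8.35889

ȳ_st ≈ 400.22, SE ≈ 8.36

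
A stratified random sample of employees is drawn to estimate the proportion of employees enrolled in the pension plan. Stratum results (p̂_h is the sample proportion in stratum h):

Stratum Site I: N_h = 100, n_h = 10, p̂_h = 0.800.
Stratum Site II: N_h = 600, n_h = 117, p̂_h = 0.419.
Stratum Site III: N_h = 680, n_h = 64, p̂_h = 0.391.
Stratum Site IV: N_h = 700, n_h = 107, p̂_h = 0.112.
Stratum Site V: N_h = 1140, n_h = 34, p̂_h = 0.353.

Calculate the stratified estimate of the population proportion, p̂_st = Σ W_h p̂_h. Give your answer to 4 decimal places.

p̂_st ≈ 0.3348

N = 3220; stratum weights W_h = N_h/N.
p̂_st = Σ W_h p̂_h = (100·0.800 + 600·0.419 + 680·0.391 + 700·0.112 + 1140·0.353)/3220 = 0.33481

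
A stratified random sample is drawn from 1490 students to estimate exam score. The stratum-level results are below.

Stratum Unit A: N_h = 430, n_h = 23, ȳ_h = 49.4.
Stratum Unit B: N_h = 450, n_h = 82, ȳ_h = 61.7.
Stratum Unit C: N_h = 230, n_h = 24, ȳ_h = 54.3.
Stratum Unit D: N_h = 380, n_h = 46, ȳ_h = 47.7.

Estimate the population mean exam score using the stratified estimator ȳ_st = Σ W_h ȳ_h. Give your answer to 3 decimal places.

ȳ_st ≈ 53.438

N = Σ N_h = 1490. Stratum weights W_h = N_h/N.
ȳ_st = (430·49.4 + 450·61.7 + 230·54.3 + 380·47.7) / 1490 = 53.43758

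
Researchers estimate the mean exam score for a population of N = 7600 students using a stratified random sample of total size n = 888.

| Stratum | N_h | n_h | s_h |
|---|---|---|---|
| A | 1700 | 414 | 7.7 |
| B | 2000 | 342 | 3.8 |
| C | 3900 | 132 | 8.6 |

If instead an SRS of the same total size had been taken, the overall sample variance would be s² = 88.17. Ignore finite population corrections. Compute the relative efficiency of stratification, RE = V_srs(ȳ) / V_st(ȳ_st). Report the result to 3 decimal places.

V̂(ȳ_st) = Σ W_h² s_h²/n_h, with W_h = N_h/N and N = 7600:
  stratum A: (1700/7600)²·7.7²/414 = 0.00716559
  stratum B: (2000/7600)²·3.8²/342 = 0.00292398
  stratum C: (3900/7600)²·8.6²/132 = 0.147545
V_st = 0.157635
V_srs = s²/n = 88.17/888 = 0.0992905
Relative efficiency = V_srs / V_st = 0.0992905/0.157635 = 0.6299

RE ≈ 0.630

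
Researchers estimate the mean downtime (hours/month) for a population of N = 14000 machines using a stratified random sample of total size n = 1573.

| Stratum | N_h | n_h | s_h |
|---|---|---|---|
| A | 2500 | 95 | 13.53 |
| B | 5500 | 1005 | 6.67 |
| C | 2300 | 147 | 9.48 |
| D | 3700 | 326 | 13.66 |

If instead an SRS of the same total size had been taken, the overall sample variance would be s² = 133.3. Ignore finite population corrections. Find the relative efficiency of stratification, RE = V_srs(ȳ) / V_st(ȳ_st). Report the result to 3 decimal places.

RE ≈ 0.679

V̂(ȳ_st) = Σ W_h² s_h²/n_h, with W_h = N_h/N and N = 14000:
  stratum A: (2500/14000)²·13.53²/95 = 0.0614463
  stratum B: (5500/14000)²·6.67²/1005 = 0.00683211
  stratum C: (2300/14000)²·9.48²/147 = 0.0165006
  stratum D: (3700/14000)²·13.66²/326 = 0.0399789
V_st = 0.124758
V_srs = s²/n = 133.3/1573 = 0.0847425
Relative efficiency = V_srs / V_st = 0.0847425/0.124758 = 0.6793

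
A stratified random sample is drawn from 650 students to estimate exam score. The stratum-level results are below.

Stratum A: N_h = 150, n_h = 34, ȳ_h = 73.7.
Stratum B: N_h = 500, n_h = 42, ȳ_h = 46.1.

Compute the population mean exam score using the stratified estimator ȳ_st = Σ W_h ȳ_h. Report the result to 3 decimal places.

N = Σ N_h = 650. Stratum weights W_h = N_h/N.
ȳ_st = (150·73.7 + 500·46.1) / 650 = 52.46923

ȳ_st ≈ 52.469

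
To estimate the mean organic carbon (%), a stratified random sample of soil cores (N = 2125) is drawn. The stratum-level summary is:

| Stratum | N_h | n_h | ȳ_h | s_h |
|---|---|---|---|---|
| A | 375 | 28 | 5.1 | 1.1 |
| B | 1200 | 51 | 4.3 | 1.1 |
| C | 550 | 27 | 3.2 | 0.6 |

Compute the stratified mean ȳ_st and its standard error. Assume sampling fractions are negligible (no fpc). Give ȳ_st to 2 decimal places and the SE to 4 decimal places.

ȳ_st ≈ 4.16, SE ≈ 0.0990

ȳ_st = Σ W_h ȳ_h = (375·5.1 + 1200·4.3 + 550·3.2)/2125 = 4.15647
V̂(ȳ_st) = Σ W_h² s_h²/n_h, with W_h = N_h/N and N = 2125:
  stratum A: (375/2125)²·1.1²/28 = 0.00134577
  stratum B: (1200/2125)²·1.1²/51 = 0.00756589
  stratum C: (550/2125)²·0.6²/27 = 0.000893195
V̂(ȳ_st) = 0.00980485
SE(ȳ_st) = √0.00980485 = 0.0990195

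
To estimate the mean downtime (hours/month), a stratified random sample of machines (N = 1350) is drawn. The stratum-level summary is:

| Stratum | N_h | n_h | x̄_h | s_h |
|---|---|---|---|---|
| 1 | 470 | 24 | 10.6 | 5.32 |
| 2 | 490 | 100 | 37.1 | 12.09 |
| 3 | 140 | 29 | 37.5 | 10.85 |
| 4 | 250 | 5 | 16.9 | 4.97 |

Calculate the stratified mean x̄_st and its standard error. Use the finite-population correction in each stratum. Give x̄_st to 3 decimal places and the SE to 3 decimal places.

x̄_st = Σ W_h x̄_h = (470·10.6 + 490·37.1 + 140·37.5 + 250·16.9)/1350 = 24.17481
V̂(x̄_st) = Σ W_h² (1 − n_h/N_h) s_h²/n_h, with W_h = N_h/N and N = 1350:
  stratum 1: (470/1350)²·(1 − 24/470)·5.32²/24 = 0.135637
  stratum 2: (490/1350)²·(1 − 100/490)·12.09²/100 = 0.153266
  stratum 3: (140/1350)²·(1 − 29/140)·10.85²/29 = 0.0346135
  stratum 4: (250/1350)²·(1 − 5/250)·4.97²/5 = 0.166028
V̂(x̄_st) = 0.489544
SE(x̄_st) = √0.489544 = 0.699674

x̄_st ≈ 24.175, SE ≈ 0.700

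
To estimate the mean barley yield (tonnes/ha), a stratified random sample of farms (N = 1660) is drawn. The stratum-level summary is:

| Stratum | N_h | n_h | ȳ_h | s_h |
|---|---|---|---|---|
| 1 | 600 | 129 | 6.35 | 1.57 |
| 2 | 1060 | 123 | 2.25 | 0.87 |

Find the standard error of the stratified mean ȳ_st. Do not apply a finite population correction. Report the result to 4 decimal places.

SE(ȳ_st) ≈ 0.0707

V̂(ȳ_st) = Σ W_h² s_h²/n_h, with W_h = N_h/N and N = 1660:
  stratum 1: (600/1660)²·1.57²/129 = 0.0024963
  stratum 2: (1060/1660)²·0.87²/123 = 0.00250916
V̂(ȳ_st) = 0.00500546
SE(ȳ_st) = √0.00500546 = 0.0707493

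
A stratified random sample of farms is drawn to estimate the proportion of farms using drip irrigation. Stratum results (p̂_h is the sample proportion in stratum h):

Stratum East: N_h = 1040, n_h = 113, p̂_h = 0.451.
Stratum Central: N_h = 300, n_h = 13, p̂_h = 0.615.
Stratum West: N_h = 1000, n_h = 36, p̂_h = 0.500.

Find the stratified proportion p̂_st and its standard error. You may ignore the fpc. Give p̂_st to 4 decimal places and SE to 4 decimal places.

p̂_st ≈ 0.4930, SE ≈ 0.0454

N = 2340; stratum weights W_h = N_h/N.
p̂_st = Σ W_h p̂_h = (1040·0.451 + 300·0.615 + 1000·0.500)/2340 = 0.49297
V̂(p̂_st) = Σ W_h² p̂_h(1−p̂_h)/(n_h−1):
  stratum East: (1040/2340)²·0.451·0.549/112 = 0.000436683
  stratum Central: (300/2340)²·0.615·0.385/12 = 0.000324314
  stratum West: (1000/2340)²·0.500·0.500/35 = 0.00130449
V̂(p̂_st) = 0.00206548; SE = √V̂ = 0.0454476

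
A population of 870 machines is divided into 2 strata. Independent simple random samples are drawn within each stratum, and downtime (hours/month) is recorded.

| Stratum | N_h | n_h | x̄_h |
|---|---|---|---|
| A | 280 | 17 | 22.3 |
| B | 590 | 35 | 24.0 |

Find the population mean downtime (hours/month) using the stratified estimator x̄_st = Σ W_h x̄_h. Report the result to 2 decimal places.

N = Σ N_h = 870. Stratum weights W_h = N_h/N.
x̄_st = (280·22.3 + 590·24.0) / 870 = 23.4529

x̄_st ≈ 23.45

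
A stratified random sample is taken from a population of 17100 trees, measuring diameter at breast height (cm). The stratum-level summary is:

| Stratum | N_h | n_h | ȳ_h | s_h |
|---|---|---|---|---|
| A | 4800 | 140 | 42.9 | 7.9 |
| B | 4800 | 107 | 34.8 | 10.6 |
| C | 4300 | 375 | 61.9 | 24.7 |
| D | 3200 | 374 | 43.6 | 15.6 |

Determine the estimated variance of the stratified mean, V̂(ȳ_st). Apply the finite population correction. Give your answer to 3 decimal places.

V̂(ȳ_st) = Σ W_h² (1 − n_h/N_h) s_h²/n_h, with W_h = N_h/N and N = 17100:
  stratum A: (4800/17100)²·(1 − 140/4800)·7.9²/140 = 0.0341005
  stratum B: (4800/17100)²·(1 − 107/4800)·10.6²/107 = 0.0808961
  stratum C: (4300/17100)²·(1 − 375/4300)·24.7²/375 = 0.0939028
  stratum D: (3200/17100)²·(1 − 374/3200)·15.6²/374 = 0.0201237
V̂(ȳ_st) = 0.229023

V̂(ȳ_st) ≈ 0.229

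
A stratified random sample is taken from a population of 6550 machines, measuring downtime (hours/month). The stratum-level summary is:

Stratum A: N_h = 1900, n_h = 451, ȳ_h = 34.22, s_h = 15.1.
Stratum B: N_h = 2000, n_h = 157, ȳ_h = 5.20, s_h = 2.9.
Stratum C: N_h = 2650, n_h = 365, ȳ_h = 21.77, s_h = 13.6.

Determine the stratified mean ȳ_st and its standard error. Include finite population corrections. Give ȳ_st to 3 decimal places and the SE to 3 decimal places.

ȳ_st ≈ 20.322, SE ≈ 0.329

ȳ_st = Σ W_h ȳ_h = (1900·34.22 + 2000·5.20 + 2650·21.77)/6550 = 20.32191
V̂(ȳ_st) = Σ W_h² (1 − n_h/N_h) s_h²/n_h, with W_h = N_h/N and N = 6550:
  stratum A: (1900/6550)²·(1 − 451/1900)·15.1²/451 = 0.0324427
  stratum B: (2000/6550)²·(1 − 157/2000)·2.9²/157 = 0.00460224
  stratum C: (2650/6550)²·(1 − 365/2650)·13.6²/365 = 0.0715211
V̂(ȳ_st) = 0.108566
SE(ȳ_st) = √0.108566 = 0.329494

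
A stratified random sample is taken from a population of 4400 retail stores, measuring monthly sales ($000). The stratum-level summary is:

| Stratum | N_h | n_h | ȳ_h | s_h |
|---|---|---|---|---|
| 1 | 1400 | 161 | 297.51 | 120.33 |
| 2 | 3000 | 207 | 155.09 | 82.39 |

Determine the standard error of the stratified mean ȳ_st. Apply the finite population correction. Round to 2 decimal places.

V̂(ȳ_st) = Σ W_h² (1 − n_h/N_h) s_h²/n_h, with W_h = N_h/N and N = 4400:
  stratum 1: (1400/4400)²·(1 − 161/1400)·120.33²/161 = 8.05779
  stratum 2: (3000/4400)²·(1 − 207/3000)·82.39²/207 = 14.1927
V̂(ȳ_st) = 22.2505
SE(ȳ_st) = √22.2505 = 4.71704

SE(ȳ_st) ≈ 4.72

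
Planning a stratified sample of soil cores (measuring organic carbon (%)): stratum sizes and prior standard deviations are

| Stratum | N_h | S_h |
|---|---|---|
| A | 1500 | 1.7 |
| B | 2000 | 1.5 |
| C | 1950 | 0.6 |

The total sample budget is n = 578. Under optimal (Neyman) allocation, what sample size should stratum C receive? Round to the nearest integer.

101

Neyman allocation: n_h = n · N_h S_h / Σ N_i S_i, with n = 578.
  stratum A: N_h·S_h = 1500·1.7 = 2550.00
  stratum B: N_h·S_h = 2000·1.5 = 3000.00
  stratum C: N_h·S_h = 1950·0.6 = 1170.00
Σ N_h S_h = 6720.00
n for stratum C = 578·1170.00/6720.00 = 100.634 → 101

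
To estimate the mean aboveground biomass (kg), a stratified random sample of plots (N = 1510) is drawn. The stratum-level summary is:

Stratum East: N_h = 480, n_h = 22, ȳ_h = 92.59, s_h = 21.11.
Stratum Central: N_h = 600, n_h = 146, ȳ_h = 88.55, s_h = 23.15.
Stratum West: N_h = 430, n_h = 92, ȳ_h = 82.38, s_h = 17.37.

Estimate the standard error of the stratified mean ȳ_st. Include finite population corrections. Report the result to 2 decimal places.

V̂(ȳ_st) = Σ W_h² (1 − n_h/N_h) s_h²/n_h, with W_h = N_h/N and N = 1510:
  stratum East: (480/1510)²·(1 − 22/480)·21.11²/22 = 1.95302
  stratum Central: (600/1510)²·(1 − 146/600)·23.15²/146 = 0.438533
  stratum West: (430/1510)²·(1 − 92/430)·17.37²/92 = 0.209047
V̂(ȳ_st) = 2.6006
SE(ȳ_st) = √2.6006 = 1.61264

SE(ȳ_st) ≈ 1.61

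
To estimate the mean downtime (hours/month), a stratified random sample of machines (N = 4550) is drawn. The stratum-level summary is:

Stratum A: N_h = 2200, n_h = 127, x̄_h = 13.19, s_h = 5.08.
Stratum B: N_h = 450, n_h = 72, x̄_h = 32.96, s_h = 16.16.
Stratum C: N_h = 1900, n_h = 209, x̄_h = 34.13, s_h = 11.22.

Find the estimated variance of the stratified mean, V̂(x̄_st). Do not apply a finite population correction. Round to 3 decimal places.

V̂(x̄_st) ≈ 0.188

V̂(x̄_st) = Σ W_h² s_h²/n_h, with W_h = N_h/N and N = 4550:
  stratum A: (2200/4550)²·5.08²/127 = 0.0475058
  stratum B: (450/4550)²·16.16²/72 = 0.0354775
  stratum C: (1900/4550)²·11.22²/209 = 0.105033
V̂(x̄_st) = 0.188016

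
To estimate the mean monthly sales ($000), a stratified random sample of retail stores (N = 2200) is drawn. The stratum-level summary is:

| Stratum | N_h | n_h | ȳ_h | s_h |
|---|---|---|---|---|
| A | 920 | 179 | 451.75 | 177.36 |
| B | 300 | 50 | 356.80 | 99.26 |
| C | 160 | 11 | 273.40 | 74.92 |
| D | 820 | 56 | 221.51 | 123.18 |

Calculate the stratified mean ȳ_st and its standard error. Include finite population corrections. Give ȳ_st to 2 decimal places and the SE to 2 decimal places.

ȳ_st = Σ W_h ȳ_h = (920·451.75 + 300·356.80 + 160·273.40 + 820·221.51)/2200 = 340.01464
V̂(ȳ_st) = Σ W_h² (1 − n_h/N_h) s_h²/n_h, with W_h = N_h/N and N = 2200:
  stratum A: (920/2200)²·(1 − 179/920)·177.36²/179 = 24.7525
  stratum B: (300/2200)²·(1 − 50/300)·99.26²/50 = 3.05348
  stratum C: (160/2200)²·(1 − 11/160)·74.92²/11 = 2.51341
  stratum D: (820/2200)²·(1 − 56/820)·123.18²/56 = 35.0715
V̂(ȳ_st) = 65.3909
SE(ȳ_st) = √65.3909 = 8.08646

ȳ_st ≈ 340.01, SE ≈ 8.09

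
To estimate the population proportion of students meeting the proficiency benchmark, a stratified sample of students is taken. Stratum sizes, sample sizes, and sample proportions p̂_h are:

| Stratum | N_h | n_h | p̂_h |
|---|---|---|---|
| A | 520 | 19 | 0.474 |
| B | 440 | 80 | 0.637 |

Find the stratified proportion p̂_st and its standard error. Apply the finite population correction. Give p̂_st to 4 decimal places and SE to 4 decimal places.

p̂_st ≈ 0.5487, SE ≈ 0.0665

N = 960; stratum weights W_h = N_h/N.
p̂_st = Σ W_h p̂_h = (520·0.474 + 440·0.637)/960 = 0.54871
V̂(p̂_st) = Σ W_h² (1 − n_h/N_h) p̂_h(1−p̂_h)/(n_h−1):
  stratum A: (520/960)²·(1 − 19/520)·0.474·0.526/18 = 0.00391553
  stratum B: (440/960)²·(1 − 80/440)·0.637·0.363/79 = 0.000503074
V̂(p̂_st) = 0.0044186; SE = √V̂ = 0.0664726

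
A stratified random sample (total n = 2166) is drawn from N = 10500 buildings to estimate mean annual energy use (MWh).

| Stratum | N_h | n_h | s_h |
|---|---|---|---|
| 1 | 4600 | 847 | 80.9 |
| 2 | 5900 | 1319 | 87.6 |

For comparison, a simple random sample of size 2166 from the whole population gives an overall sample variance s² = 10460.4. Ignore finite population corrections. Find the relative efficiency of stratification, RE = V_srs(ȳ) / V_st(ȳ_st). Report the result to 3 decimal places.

V̂(ȳ_st) = Σ W_h² s_h²/n_h, with W_h = N_h/N and N = 10500:
  stratum 1: (4600/10500)²·80.9²/847 = 1.48303
  stratum 2: (5900/10500)²·87.6²/1319 = 1.83691
V_st = 3.31995
V_srs = s²/n = 10460.4/2166 = 4.82936
Relative efficiency = V_srs / V_st = 4.82936/3.31995 = 1.4547

RE ≈ 1.455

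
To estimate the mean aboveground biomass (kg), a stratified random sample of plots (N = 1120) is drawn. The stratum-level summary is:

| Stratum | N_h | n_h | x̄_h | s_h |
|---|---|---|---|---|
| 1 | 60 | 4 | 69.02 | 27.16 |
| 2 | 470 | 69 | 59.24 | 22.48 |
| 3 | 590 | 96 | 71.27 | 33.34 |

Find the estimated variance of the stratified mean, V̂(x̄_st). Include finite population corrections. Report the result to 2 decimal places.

V̂(x̄_st) ≈ 4.28

V̂(x̄_st) = Σ W_h² (1 − n_h/N_h) s_h²/n_h, with W_h = N_h/N and N = 1120:
  stratum 1: (60/1120)²·(1 − 4/60)·27.16²/4 = 0.493972
  stratum 2: (470/1120)²·(1 − 69/470)·22.48²/69 = 1.1004
  stratum 3: (590/1120)²·(1 − 96/590)·33.34²/96 = 2.69031
V̂(x̄_st) = 4.28468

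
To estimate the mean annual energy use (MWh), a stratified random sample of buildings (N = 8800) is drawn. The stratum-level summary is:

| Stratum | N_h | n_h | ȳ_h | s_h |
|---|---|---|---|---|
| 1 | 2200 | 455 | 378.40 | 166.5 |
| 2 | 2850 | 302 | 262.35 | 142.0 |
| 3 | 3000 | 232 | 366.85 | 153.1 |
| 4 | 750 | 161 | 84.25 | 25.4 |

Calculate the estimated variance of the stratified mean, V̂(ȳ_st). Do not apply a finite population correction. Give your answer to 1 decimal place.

V̂(ȳ_st) = Σ W_h² s_h²/n_h, with W_h = N_h/N and N = 8800:
  stratum 1: (2200/8800)²·166.5²/455 = 3.808
  stratum 2: (2850/8800)²·142.0²/302 = 7.00316
  stratum 3: (3000/8800)²·153.1²/232 = 11.7419
  stratum 4: (750/8800)²·25.4²/161 = 0.0291071
V̂(ȳ_st) = 22.5822

V̂(ȳ_st) ≈ 22.6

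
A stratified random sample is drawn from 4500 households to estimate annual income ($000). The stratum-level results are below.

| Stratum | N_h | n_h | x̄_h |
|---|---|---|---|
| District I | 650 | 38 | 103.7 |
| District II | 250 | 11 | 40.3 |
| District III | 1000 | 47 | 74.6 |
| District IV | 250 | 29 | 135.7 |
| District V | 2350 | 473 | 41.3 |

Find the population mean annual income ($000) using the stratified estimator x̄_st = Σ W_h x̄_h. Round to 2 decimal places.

x̄_st ≈ 62.90

N = Σ N_h = 4500. Stratum weights W_h = N_h/N.
x̄_st = (650·103.7 + 250·40.3 + 1000·74.6 + 250·135.7 + 2350·41.3) / 4500 = 62.9022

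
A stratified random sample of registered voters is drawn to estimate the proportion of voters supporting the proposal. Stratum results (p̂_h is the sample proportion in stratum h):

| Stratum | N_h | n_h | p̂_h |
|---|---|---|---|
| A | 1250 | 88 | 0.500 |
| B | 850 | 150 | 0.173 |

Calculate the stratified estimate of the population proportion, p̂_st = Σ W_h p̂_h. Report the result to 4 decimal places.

p̂_st ≈ 0.3676

N = 2100; stratum weights W_h = N_h/N.
p̂_st = Σ W_h p̂_h = (1250·0.500 + 850·0.173)/2100 = 0.36764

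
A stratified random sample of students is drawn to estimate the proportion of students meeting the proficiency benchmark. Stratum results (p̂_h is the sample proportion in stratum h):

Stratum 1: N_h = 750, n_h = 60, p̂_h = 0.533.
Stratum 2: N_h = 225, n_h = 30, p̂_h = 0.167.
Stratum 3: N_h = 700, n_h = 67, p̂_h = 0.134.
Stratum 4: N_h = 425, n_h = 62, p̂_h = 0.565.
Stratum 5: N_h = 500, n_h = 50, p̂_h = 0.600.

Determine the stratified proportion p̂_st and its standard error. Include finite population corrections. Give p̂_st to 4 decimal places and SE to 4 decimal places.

N = 2600; stratum weights W_h = N_h/N.
p̂_st = Σ W_h p̂_h = (750·0.533 + 225·0.167 + 700·0.134 + 425·0.565 + 500·0.600)/2600 = 0.41202
V̂(p̂_st) = Σ W_h² (1 − n_h/N_h) p̂_h(1−p̂_h)/(n_h−1):
  stratum 1: (750/2600)²·(1 − 60/750)·0.533·0.467/59 = 0.000322965
  stratum 2: (225/2600)²·(1 − 30/225)·0.167·0.833/29 = 3.11339e-05
  stratum 3: (700/2600)²·(1 − 67/700)·0.134·0.866/66 = 0.000115248
  stratum 4: (425/2600)²·(1 − 62/425)·0.565·0.435/61 = 9.19511e-05
  stratum 5: (500/2600)²·(1 − 50/500)·0.600·0.400/49 = 0.000163024
V̂(p̂_st) = 0.000724322; SE = √V̂ = 0.0269132

p̂_st ≈ 0.4120, SE ≈ 0.0269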